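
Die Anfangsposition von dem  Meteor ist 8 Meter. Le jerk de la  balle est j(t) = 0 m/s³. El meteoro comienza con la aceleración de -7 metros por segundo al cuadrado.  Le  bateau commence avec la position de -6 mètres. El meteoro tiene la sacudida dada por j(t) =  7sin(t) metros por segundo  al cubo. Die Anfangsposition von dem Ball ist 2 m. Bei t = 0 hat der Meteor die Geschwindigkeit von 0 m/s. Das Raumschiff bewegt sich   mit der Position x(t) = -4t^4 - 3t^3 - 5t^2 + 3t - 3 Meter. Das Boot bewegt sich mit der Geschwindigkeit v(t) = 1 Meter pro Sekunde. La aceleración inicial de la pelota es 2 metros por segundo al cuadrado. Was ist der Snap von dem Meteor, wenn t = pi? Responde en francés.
En partant du jerk j(t) = 7·sin(t), nous prenons 1 dérivée. La dérivée du jerk donne le snap: s(t) = 7·cos(t). Nous avons le snap s(t) = 7·cos(t). En substituant t = pi: s(pi) = -7.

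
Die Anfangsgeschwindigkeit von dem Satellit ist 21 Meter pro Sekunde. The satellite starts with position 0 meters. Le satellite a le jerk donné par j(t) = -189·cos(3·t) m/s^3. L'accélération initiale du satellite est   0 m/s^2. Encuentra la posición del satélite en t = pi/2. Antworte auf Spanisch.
Partiendo de la sacudida j(t) = -189·cos(3·t), tomamos 3 antiderivadas. Integrando la sacudida y usando la condición inicial a(0) = 0, obtenemos a(t) = -63·sin(3·t). La antiderivada de la aceleración es la velocidad. Usando v(0) = 21, obtenemos v(t) = 21·cos(3·t). La integral de la velocidad, con x(0) = 0, da la posición: x(t) = 7·sin(3·t). De la ecuación de la posición x(t) = 7·sin(3·t), sustituimos t = pi/2 para obtener x = -7.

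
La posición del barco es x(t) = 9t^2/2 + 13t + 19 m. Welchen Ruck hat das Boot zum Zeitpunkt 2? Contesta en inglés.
We must differentiate our position equation x(t) = 9·t^2/2 + 13·t + 19 3 times. The derivative of position gives velocity: v(t) = 9·t + 13. The derivative of velocity gives acceleration: a(t) = 9. Taking d/dt of a(t), we find j(t) = 0. We have jerk j(t) = 0. Substituting t = 2: j(2) = 0.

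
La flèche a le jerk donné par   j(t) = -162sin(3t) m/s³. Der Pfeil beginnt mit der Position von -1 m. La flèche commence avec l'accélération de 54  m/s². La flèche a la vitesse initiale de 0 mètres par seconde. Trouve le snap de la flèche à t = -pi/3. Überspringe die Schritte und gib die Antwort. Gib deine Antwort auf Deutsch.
Der Snap bei t = -pi/3 ist s = 486.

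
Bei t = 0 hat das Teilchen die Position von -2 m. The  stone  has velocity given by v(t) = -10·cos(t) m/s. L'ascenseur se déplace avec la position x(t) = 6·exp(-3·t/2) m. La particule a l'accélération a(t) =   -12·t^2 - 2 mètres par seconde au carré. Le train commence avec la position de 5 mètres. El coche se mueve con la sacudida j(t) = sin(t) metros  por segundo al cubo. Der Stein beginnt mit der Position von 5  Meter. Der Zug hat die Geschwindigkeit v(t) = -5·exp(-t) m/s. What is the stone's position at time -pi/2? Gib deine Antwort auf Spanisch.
Debemos encontrar la antiderivada de nuestra ecuación de la velocidad v(t) = -10·cos(t) 1 vez. La antiderivada de la velocidad, con x(0) = 5, da la posición: x(t) = 5 - 10·sin(t). De la ecuación de la posición x(t) = 5 - 10·sin(t), sustituimos t = -pi/2 para obtener x = 15.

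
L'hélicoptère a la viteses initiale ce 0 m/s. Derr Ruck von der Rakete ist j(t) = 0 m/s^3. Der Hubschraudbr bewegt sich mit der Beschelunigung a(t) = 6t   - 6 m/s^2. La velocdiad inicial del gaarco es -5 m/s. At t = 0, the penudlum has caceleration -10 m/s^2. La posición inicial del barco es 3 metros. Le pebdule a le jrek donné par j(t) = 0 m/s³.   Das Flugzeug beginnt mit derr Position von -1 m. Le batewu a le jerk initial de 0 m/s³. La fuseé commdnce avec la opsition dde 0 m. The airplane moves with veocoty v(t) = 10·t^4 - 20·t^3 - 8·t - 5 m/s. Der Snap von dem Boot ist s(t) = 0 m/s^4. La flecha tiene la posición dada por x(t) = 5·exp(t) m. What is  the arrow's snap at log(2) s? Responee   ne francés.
En partant de la position x(t) = 5·exp(t), nous prenons 4 dérivées. La dérivée de la position donne la vitesse: v(t) = 5·exp(t). La dérivée de la vitesse donne l'accélération: a(t) = 5·exp(t). La dérivée de l'accélération donne le jerk: j(t) = 5·exp(t). En prenant d/dt de j(t), nous trouvons s(t) = 5·exp(t). En utilisant s(t) = 5·exp(t) et en substituant t = log(2), nous trouvons s = 10.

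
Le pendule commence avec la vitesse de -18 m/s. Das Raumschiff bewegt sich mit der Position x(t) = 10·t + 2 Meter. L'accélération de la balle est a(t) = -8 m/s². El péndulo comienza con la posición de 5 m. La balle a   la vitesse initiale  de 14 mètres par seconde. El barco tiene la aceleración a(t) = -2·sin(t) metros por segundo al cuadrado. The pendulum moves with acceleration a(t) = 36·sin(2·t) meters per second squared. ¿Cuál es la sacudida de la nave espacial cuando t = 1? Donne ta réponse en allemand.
Um dies zu lösen, müssen wir 3 Ableitungen unserer Gleichung für die Position x(t) = 10·t + 2 nehmen. Mit d/dt von x(t) finden wir v(t) = 10. Mit d/dt von v(t) finden wir a(t) = 0. Mit d/dt von a(t) finden wir j(t) = 0. Wir haben den Ruck j(t) = 0. Durch Einsetzen von t = 1: j(1) = 0.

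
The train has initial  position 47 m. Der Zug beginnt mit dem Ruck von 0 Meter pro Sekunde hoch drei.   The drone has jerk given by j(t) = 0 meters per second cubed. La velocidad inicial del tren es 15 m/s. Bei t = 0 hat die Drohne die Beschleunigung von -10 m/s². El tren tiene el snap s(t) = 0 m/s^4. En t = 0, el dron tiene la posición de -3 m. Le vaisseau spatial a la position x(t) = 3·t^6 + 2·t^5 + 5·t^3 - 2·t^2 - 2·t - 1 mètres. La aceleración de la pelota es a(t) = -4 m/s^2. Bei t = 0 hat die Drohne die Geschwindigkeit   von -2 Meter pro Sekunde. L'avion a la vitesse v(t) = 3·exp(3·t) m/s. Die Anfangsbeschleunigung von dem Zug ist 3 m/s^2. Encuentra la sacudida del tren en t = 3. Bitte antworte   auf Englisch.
To solve this, we need to take 1 antiderivative of our snap equation s(t) = 0. The integral of snap, with j(0) = 0, gives jerk: j(t) = 0. From the given jerk equation j(t) = 0, we substitute t = 3 to get j = 0.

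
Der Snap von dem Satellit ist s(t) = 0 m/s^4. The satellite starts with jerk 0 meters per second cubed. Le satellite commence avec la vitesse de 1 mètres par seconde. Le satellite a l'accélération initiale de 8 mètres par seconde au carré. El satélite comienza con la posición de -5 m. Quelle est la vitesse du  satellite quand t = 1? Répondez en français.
Pour résoudre ceci, nous devons prendre 3 primitives de notre équation du snap s(t) = 0. En intégrant le snap et en utilisant la condition initiale j(0) = 0, nous obtenons j(t) = 0. En intégrant le jerk et en utilisant la condition initiale a(0) = 8, nous obtenons a(t) = 8. En prenant ∫a(t)dt et en appliquant v(0) = 1, nous trouvons v(t) = 8·t + 1. De l'équation de la vitesse v(t) = 8·t + 1, nous substituons t = 1 pour obtenir v = 9.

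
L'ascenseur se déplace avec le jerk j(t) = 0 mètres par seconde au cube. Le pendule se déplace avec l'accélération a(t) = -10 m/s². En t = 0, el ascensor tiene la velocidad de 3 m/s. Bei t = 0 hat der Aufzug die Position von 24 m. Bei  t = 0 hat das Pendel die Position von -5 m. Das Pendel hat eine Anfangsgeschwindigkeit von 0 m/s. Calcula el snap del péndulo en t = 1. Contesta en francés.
Pour résoudre ceci, nous devons prendre 2 dérivées de notre équation de l'accélération a(t) = -10. En prenant d/dt de a(t), nous trouvons j(t) = 0. En prenant d/dt de j(t), nous trouvons s(t) = 0. En utilisant s(t) = 0 et en substituant t = 1, nous trouvons s = 0.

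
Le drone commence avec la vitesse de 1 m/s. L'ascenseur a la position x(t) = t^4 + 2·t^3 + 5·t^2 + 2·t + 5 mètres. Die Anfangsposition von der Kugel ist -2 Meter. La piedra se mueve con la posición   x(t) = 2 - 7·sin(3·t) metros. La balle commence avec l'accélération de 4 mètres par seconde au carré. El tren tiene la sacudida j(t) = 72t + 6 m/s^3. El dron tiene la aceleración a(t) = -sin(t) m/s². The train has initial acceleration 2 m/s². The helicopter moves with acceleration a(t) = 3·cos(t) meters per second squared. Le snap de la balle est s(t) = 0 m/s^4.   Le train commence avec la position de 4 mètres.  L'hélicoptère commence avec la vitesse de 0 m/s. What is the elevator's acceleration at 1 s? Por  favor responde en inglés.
Starting from position x(t) = t^4 + 2·t^3 + 5·t^2 + 2·t + 5, we take 2 derivatives. Differentiating position, we get velocity: v(t) = 4·t^3 + 6·t^2 + 10·t + 2. The derivative of velocity gives acceleration: a(t) = 12·t^2 + 12·t + 10. We have acceleration a(t) = 12·t^2 + 12·t + 10. Substituting t = 1: a(1) = 34.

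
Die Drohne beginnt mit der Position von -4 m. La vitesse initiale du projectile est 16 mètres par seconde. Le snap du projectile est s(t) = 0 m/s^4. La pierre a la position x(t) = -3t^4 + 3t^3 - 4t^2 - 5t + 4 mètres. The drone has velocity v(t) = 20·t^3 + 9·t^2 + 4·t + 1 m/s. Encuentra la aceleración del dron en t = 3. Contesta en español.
Para resolver esto, necesitamos tomar 1 derivada de nuestra ecuación de la velocidad v(t) = 20·t^3 + 9·t^2 + 4·t + 1. La derivada de la velocidad da la aceleración: a(t) = 60·t^2 + 18·t + 4. Tenemos la aceleración a(t) = 60·t^2 + 18·t + 4. Sustituyendo t = 3: a(3) = 598.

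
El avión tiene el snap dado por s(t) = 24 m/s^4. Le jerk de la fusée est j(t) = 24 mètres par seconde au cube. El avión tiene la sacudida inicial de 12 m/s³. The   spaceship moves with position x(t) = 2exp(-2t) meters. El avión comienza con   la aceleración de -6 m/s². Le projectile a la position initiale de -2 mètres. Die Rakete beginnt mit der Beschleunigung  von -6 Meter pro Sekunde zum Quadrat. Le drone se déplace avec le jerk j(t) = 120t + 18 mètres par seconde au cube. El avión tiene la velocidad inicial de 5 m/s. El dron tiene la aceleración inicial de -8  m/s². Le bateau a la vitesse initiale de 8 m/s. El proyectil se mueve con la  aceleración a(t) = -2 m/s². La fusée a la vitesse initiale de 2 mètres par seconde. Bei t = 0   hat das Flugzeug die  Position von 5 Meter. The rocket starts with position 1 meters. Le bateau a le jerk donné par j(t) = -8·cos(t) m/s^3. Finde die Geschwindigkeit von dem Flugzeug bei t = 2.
Wir müssen die Stammfunktion unserer Gleichung für den Snap s(t) = 24 3-mal finden. Die Stammfunktion von dem Snap ist der Ruck. Mit j(0) = 12 erhalten wir j(t) = 24·t + 12. Das Integral von dem Ruck, mit a(0) = -6, ergibt die Beschleunigung: a(t) = 12·t^2 + 12·t - 6. Durch Integration von der Beschleunigung und Verwendung der Anfangsbedingung v(0) = 5, erhalten wir v(t) = 4·t^3 + 6·t^2 - 6·t + 5. Wir haben die Geschwindigkeit v(t) = 4·t^3 + 6·t^2 - 6·t + 5. Durch Einsetzen von t = 2: v(2) = 49.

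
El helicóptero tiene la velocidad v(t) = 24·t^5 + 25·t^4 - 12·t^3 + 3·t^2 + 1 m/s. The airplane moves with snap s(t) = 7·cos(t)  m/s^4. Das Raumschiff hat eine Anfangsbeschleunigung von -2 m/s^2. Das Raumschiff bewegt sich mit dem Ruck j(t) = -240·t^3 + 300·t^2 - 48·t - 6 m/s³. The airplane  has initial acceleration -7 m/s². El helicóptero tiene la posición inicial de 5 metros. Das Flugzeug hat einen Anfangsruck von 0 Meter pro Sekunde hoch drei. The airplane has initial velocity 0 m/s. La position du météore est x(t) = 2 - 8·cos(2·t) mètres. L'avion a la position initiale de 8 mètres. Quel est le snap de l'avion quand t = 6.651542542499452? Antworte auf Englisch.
From the given snap equation s(t) = 7·cos(t), we substitute t = 6.651542542499452 to get s = 6.53044095461751.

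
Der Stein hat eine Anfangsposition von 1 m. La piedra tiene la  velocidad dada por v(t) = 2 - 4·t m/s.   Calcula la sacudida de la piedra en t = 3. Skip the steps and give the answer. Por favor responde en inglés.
j(3) = 0.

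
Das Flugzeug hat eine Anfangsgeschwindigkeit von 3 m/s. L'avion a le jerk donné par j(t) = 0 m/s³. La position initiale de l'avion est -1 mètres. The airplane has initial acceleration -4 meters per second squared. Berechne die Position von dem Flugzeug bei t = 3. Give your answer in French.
Pour résoudre ceci, nous devons prendre 3 intégrales de notre équation du jerk j(t) = 0. L'intégrale du jerk, avec a(0) = -4, donne l'accélération: a(t) = -4. En intégrant l'accélération et en utilisant la condition initiale v(0) = 3, nous obtenons v(t) = 3 - 4·t. La primitive de la vitesse est la position. En utilisant x(0) = -1, nous obtenons x(t) = -2·t^2 + 3·t - 1. Nous avons la position x(t) = -2·t^2 + 3·t - 1. En substituant t = 3: x(3) = -10.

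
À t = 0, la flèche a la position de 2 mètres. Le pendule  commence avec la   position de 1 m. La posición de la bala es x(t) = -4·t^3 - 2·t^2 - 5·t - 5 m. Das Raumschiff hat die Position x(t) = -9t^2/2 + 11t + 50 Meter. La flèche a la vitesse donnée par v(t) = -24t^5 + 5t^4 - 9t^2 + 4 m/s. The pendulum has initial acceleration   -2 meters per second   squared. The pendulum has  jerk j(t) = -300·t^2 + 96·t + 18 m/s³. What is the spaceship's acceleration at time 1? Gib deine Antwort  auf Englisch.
Starting from position x(t) = -9·t^2/2 + 11·t + 50, we take 2 derivatives. Taking d/dt of x(t), we find v(t) = 11 - 9·t. The derivative of velocity gives acceleration: a(t) = -9. From the given acceleration equation a(t) = -9, we substitute t = 1 to get a = -9.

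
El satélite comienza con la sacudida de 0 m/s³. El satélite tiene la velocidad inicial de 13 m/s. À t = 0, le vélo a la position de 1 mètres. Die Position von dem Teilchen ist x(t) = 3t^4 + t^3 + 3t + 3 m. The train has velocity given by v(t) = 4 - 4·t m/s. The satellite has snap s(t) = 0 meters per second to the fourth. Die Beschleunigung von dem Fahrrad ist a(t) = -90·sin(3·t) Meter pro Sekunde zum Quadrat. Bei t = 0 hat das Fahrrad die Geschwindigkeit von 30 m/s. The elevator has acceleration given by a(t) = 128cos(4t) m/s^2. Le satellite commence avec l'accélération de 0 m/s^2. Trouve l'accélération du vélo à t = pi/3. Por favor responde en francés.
En utilisant a(t) = -90·sin(3·t) et en substituant t = pi/3, nous trouvons a = 0.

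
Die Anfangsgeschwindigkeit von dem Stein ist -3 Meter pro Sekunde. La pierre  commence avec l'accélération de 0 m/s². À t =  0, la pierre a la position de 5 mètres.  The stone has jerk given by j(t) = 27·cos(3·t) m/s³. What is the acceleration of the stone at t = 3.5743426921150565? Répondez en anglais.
We must find the integral of our jerk equation j(t) = 27·cos(3·t) 1 time. The integral of jerk is acceleration. Using a(0) = 0, we get a(t) = 9·sin(3·t). Using a(t) = 9·sin(3·t) and substituting t = 3.5743426921150565, we find a = -8.66779756532248.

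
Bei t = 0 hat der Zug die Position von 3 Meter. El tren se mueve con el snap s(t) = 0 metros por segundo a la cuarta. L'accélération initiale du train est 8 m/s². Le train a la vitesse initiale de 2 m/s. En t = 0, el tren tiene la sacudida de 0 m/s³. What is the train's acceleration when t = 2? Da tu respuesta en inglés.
We need to integrate our snap equation s(t) = 0 2 times. Taking ∫s(t)dt and applying j(0) = 0, we find j(t) = 0. The integral of jerk, with a(0) = 8, gives acceleration: a(t) = 8. We have acceleration a(t) = 8. Substituting t = 2: a(2) = 8.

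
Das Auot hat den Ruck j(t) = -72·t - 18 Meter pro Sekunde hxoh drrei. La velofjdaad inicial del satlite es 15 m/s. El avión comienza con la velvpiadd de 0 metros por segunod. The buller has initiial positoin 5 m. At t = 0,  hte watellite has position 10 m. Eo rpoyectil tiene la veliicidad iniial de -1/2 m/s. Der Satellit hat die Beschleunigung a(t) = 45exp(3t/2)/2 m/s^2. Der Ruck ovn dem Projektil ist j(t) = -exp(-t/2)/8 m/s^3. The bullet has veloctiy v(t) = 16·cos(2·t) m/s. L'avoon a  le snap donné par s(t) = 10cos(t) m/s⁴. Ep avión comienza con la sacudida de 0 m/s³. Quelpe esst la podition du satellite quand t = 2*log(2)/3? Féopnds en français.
Pour résoudre ceci, nous devons prendre 2 primitives de notre équation de l'accélération a(t) = 45·exp(3·t/2)/2. La primitive de l'accélération, avec v(0) = 15, donne la vitesse: v(t) = 15·exp(3·t/2). En intégrant la vitesse et en utilisant la condition initiale x(0) = 10, nous obtenons x(t) = 10·exp(3·t/2). En utilisant x(t) = 10·exp(3·t/2) et en substituant t = 2*log(2)/3, nous trouvons x = 20.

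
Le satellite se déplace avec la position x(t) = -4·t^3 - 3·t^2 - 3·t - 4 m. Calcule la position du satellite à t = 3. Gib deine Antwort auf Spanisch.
Tenemos la posición x(t) = -4·t^3 - 3·t^2 - 3·t - 4. Sustituyendo t = 3: x(3) = -148.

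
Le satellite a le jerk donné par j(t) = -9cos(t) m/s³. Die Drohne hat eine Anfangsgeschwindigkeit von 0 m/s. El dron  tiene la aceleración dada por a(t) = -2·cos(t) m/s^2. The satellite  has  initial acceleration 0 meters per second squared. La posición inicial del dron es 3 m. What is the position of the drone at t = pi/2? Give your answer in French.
Nous devons intégrer notre équation de l'accélération a(t) = -2·cos(t) 2 fois. L'intégrale de l'accélération, avec v(0) = 0, donne la vitesse: v(t) = -2·sin(t). En intégrant la vitesse et en utilisant la condition initiale x(0) = 3, nous obtenons x(t) = 2·cos(t) + 1. En utilisant x(t) = 2·cos(t) + 1 et en substituant t = pi/2, nous trouvons x = 1.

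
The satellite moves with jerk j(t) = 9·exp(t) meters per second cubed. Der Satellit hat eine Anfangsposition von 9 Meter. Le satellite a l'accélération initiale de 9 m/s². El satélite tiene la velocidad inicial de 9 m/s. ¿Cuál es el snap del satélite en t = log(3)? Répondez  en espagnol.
Debemos derivar nuestra ecuación de la sacudida j(t) = 9·exp(t) 1 vez. Tomando d/dt de j(t), encontramos s(t) = 9·exp(t). Tenemos el snap s(t) = 9·exp(t). Sustituyendo t = log(3): s(log(3)) = 27.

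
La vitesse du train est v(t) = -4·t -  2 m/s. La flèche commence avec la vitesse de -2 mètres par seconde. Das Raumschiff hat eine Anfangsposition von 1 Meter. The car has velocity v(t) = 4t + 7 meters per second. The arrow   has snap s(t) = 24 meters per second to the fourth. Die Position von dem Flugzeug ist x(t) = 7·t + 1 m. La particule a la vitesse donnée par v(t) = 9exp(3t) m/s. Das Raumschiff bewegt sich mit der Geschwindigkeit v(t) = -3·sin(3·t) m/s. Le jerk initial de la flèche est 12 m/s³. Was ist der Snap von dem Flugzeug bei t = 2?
Wir müssen unsere Gleichung für die Position x(t) = 7·t + 1 4-mal ableiten. Die Ableitung von der Position ergibt die Geschwindigkeit: v(t) = 7. Durch Ableiten von der Geschwindigkeit erhalten wir die Beschleunigung: a(t) = 0. Mit d/dt von a(t) finden wir j(t) = 0. Mit d/dt von j(t) finden wir s(t) = 0. Mit s(t) = 0 und Einsetzen von t = 2, finden wir s = 0.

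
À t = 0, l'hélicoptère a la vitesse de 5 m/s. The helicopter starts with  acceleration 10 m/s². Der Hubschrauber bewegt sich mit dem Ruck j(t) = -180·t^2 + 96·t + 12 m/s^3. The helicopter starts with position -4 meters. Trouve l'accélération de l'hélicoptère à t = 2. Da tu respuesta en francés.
Nous devons trouver l'intégrale de notre équation du jerk j(t) = -180·t^2 + 96·t + 12 1 fois. En prenant ∫j(t)dt et en appliquant a(0) = 10, nous trouvons a(t) = -60·t^3 + 48·t^2 + 12·t + 10. De l'équation de l'accélération a(t) = -60·t^3 + 48·t^2 + 12·t + 10, nous substituons t = 2 pour obtenir a = -254.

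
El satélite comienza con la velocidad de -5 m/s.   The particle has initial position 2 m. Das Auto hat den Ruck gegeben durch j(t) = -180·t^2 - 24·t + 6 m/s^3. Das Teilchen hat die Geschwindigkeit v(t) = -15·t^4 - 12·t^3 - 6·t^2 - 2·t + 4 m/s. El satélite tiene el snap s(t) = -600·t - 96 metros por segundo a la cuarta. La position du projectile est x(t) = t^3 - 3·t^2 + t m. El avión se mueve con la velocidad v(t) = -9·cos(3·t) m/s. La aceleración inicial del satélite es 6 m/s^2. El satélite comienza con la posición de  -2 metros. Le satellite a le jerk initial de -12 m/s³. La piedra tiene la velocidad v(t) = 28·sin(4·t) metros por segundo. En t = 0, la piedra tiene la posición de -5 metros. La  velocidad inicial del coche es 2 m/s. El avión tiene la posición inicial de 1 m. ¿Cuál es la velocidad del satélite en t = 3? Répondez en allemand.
Ausgehend von dem Snap s(t) = -600·t - 96, nehmen wir 3 Integrale. Durch Integration von dem Snap und Verwendung der Anfangsbedingung j(0) = -12, erhalten wir j(t) = -300·t^2 - 96·t - 12. Die Stammfunktion von dem Ruck, mit a(0) = 6, ergibt die Beschleunigung: a(t) = -100·t^3 - 48·t^2 - 12·t + 6. Durch Integration von der Beschleunigung und Verwendung der Anfangsbedingung v(0) = -5, erhalten wir v(t) = -25·t^4 - 16·t^3 - 6·t^2 + 6·t - 5. Aus der Gleichung für die Geschwindigkeit v(t) = -25·t^4 - 16·t^3 - 6·t^2 + 6·t - 5, setzen wir t = 3 ein und erhalten v = -2498.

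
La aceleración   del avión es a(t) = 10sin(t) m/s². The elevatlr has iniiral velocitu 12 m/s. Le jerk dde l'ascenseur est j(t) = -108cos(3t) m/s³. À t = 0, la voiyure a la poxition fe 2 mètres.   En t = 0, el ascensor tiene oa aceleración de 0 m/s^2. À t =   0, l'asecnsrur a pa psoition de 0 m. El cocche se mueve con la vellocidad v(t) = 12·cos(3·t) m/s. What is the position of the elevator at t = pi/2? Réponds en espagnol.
Necesitamos integrar nuestra ecuación de la sacudida j(t) = -108·cos(3·t) 3 veces. La integral de la sacudida es la aceleración. Usando a(0) = 0, obtenemos a(t) = -36·sin(3·t). La antiderivada de la aceleración es la velocidad. Usando v(0) = 12, obtenemos v(t) = 12·cos(3·t). La antiderivada de la velocidad, con x(0) = 0, da la posición: x(t) = 4·sin(3·t). Tenemos la posición x(t) = 4·sin(3·t). Sustituyendo t = pi/2: x(pi/2) = -4.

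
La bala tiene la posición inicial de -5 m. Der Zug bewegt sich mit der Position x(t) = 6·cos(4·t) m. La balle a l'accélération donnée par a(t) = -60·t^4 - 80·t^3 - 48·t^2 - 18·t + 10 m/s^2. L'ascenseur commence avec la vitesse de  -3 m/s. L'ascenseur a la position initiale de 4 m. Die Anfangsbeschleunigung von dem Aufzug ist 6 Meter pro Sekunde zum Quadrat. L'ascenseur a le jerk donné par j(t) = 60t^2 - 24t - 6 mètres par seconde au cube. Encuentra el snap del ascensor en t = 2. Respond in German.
Um dies zu lösen, müssen wir 1 Ableitung unserer Gleichung für den Ruck j(t) = 60·t^2 - 24·t - 6 nehmen. Mit d/dt von j(t) finden wir s(t) = 120·t - 24. Mit s(t) = 120·t - 24 und Einsetzen von t = 2, finden wir s = 216.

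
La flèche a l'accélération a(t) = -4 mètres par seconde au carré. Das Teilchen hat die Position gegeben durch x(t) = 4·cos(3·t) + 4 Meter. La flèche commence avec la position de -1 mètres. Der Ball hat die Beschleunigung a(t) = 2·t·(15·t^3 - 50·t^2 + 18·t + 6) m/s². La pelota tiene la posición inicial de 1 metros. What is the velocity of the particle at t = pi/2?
Starting from position x(t) = 4·cos(3·t) + 4, we take 1 derivative. Taking d/dt of x(t), we find v(t) = -12·sin(3·t). We have velocity v(t) = -12·sin(3·t). Substituting t = pi/2: v(pi/2) = 12.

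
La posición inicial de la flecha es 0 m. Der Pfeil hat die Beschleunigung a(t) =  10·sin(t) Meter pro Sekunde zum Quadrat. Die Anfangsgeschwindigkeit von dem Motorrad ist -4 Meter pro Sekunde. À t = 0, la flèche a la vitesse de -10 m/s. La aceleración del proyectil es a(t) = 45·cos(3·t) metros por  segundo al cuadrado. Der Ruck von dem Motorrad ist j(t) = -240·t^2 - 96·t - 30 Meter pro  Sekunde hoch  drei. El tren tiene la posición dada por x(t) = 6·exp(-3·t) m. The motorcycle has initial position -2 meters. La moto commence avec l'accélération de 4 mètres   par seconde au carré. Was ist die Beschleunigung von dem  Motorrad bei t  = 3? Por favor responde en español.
Debemos encontrar la antiderivada de nuestra ecuación de la sacudida j(t) = -240·t^2 - 96·t - 30 1 vez. Integrando la sacudida y usando la condición inicial a(0) = 4, obtenemos a(t) = -80·t^3 - 48·t^2 - 30·t + 4. Tenemos la aceleración a(t) = -80·t^3 - 48·t^2 - 30·t + 4. Sustituyendo t = 3: a(3) = -2678.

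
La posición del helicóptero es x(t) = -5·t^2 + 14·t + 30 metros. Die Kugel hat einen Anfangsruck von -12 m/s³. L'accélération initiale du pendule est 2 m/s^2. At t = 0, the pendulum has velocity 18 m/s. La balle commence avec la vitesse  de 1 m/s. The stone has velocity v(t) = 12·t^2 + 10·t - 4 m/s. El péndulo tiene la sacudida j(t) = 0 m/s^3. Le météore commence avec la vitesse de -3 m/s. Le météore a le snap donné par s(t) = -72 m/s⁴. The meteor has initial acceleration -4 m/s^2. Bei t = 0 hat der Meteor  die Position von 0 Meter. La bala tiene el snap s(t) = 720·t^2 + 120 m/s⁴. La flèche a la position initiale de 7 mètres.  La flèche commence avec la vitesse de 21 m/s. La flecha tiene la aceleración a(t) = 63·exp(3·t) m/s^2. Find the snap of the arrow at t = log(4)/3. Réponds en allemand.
Wir müssen unsere Gleichung für die Beschleunigung a(t) = 63·exp(3·t) 2-mal ableiten. Die Ableitung von der Beschleunigung ergibt den Ruck: j(t) = 189·exp(3·t). Durch Ableiten von dem Ruck erhalten wir den Snap: s(t) = 567·exp(3·t). Aus der Gleichung für den Snap s(t) = 567·exp(3·t), setzen wir t = log(4)/3 ein und erhalten s = 2268.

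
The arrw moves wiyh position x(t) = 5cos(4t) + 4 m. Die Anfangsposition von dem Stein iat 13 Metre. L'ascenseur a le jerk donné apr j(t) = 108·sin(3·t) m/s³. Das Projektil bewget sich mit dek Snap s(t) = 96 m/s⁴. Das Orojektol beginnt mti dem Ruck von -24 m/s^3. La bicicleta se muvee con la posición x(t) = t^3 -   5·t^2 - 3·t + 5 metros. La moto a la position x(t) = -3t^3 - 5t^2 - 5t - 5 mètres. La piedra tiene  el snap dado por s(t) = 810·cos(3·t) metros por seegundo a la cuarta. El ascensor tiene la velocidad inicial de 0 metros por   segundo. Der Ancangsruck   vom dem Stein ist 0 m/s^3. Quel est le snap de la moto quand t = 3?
Pour résoudre ceci, nous devons prendre 4 dérivées de notre équation de la position x(t) = -3·t^3 - 5·t^2 - 5·t - 5. En prenant d/dt de x(t), nous trouvons v(t) = -9·t^2 - 10·t - 5. En prenant d/dt de v(t), nous trouvons a(t) = -18·t - 10. En dérivant l'accélération, nous obtenons le jerk: j(t) = -18. En prenant d/dt de j(t), nous trouvons s(t) = 0. Nous avons le snap s(t) = 0. En substituant t = 3: s(3) = 0.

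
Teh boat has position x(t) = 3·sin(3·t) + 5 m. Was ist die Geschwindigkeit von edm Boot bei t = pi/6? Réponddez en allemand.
Um dies zu lösen, müssen wir 1 Ableitung unserer Gleichung für die Position x(t) = 3·sin(3·t) + 5 nehmen. Durch Ableiten von der Position erhalten wir die Geschwindigkeit: v(t) = 9·cos(3·t). Mit v(t) = 9·cos(3·t) und Einsetzen von t = pi/6, finden wir v = 0.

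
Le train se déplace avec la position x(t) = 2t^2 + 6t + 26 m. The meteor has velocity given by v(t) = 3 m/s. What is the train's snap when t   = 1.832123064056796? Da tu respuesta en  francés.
Nous devons dériver notre équation de la position x(t) = 2·t^2 + 6·t + 26 4 fois. En dérivant la position, nous obtenons la vitesse: v(t) = 4·t + 6. La dérivée de la vitesse donne l'accélération: a(t) = 4. En prenant d/dt de a(t), nous trouvons j(t) = 0. En prenant d/dt de j(t), nous trouvons s(t) = 0. Nous avons le snap s(t) = 0. En substituant t = 1.832123064056796: s(1.832123064056796) = 0.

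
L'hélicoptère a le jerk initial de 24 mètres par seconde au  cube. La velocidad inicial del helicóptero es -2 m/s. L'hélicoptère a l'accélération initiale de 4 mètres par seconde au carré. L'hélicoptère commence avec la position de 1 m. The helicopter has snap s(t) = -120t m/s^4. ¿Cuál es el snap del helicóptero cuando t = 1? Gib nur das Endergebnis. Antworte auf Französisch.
Le snap à t = 1 est s = -120.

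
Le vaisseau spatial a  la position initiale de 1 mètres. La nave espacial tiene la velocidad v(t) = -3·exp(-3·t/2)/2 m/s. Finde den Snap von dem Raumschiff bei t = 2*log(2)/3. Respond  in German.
Um dies zu lösen, müssen wir 3 Ableitungen unserer Gleichung für die Geschwindigkeit v(t) = -3·exp(-3·t/2)/2 nehmen. Die Ableitung von der Geschwindigkeit ergibt die Beschleunigung: a(t) = 9·exp(-3·t/2)/4. Die Ableitung von der Beschleunigung ergibt den Ruck: j(t) = -27·exp(-3·t/2)/8. Die Ableitung von dem Ruck ergibt den Snap: s(t) = 81·exp(-3·t/2)/16. Mit s(t) = 81·exp(-3·t/2)/16 und Einsetzen von t = 2*log(2)/3, finden wir s = 81/32.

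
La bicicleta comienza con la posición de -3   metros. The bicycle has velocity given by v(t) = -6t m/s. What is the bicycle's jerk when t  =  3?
To solve this, we need to take 2 derivatives of our velocity equation v(t) = -6·t. Taking d/dt of v(t), we find a(t) = -6. The derivative of acceleration gives jerk: j(t) = 0. Using j(t) = 0 and substituting t = 3, we find j = 0.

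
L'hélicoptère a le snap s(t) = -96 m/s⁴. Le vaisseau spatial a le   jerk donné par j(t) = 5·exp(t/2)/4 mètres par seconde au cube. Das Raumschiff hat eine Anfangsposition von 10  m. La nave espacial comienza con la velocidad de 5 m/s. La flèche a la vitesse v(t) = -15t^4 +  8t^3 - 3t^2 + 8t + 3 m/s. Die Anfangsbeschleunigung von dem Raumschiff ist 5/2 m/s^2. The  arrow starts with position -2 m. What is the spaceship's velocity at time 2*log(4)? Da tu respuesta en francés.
Nous devons intégrer notre équation du jerk j(t) = 5·exp(t/2)/4 2 fois. L'intégrale du jerk, avec a(0) = 5/2, donne l'accélération: a(t) = 5·exp(t/2)/2. En prenant ∫a(t)dt et en appliquant v(0) = 5, nous trouvons v(t) = 5·exp(t/2). Nous avons la vitesse v(t) = 5·exp(t/2). En substituant t = 2*log(4): v(2*log(4)) = 20.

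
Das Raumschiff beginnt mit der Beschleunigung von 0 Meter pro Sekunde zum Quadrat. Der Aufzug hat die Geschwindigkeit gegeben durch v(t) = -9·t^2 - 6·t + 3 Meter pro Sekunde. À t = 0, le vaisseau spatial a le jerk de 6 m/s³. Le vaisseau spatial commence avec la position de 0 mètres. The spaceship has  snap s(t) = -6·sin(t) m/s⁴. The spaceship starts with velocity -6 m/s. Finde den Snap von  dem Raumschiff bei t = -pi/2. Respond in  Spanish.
Usando s(t) = -6·sin(t) y sustituyendo t = -pi/2, encontramos s = 6.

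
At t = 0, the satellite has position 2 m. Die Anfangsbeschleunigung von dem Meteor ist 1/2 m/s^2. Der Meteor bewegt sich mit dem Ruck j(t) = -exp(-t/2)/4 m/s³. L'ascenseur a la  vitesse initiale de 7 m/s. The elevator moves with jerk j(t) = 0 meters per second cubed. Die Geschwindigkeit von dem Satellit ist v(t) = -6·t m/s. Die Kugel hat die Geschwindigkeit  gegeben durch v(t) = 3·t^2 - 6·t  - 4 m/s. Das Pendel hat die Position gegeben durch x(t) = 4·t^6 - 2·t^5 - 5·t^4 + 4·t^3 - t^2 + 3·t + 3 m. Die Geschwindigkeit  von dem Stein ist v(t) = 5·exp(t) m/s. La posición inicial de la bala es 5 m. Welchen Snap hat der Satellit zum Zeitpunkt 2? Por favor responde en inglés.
To solve this, we need to take 3 derivatives of our velocity equation v(t) = -6·t. The derivative of velocity gives acceleration: a(t) = -6. Differentiating acceleration, we get jerk: j(t) = 0. Taking d/dt of j(t), we find s(t) = 0. Using s(t) = 0 and substituting t = 2, we find s = 0.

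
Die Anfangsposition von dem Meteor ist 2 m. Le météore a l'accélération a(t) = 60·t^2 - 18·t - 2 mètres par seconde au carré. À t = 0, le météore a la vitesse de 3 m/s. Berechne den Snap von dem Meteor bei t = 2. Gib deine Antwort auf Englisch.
To solve this, we need to take 2 derivatives of our acceleration equation a(t) = 60·t^2 - 18·t - 2. Taking d/dt of a(t), we find j(t) = 120·t - 18. The derivative of jerk gives snap: s(t) = 120. Using s(t) = 120 and substituting t = 2, we find s = 120.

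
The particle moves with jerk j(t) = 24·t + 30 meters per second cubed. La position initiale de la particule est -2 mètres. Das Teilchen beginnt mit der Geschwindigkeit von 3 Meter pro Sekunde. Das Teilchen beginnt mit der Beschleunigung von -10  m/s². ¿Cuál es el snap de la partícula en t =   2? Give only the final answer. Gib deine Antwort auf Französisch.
s(2) = 24.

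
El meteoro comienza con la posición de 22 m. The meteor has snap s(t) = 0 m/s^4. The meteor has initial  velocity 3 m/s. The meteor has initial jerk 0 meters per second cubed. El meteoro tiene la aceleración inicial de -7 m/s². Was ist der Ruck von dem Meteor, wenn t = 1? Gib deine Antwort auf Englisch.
We must find the antiderivative of our snap equation s(t) = 0 1 time. The integral of snap, with j(0) = 0, gives jerk: j(t) = 0. From the given jerk equation j(t) = 0, we substitute t = 1 to get j = 0.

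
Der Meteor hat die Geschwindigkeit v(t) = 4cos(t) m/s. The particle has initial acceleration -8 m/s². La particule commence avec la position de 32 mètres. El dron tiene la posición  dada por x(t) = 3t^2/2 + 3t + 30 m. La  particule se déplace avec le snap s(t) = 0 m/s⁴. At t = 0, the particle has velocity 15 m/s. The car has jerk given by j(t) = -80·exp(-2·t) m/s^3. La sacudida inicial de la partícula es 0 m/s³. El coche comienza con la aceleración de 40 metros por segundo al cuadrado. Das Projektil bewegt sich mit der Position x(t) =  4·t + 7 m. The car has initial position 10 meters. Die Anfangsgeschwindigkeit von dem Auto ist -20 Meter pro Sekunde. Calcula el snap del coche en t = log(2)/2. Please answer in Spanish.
Debemos derivar nuestra ecuación de la sacudida j(t) = -80·exp(-2·t) 1 vez. Derivando la sacudida, obtenemos el snap: s(t) = 160·exp(-2·t). Usando s(t) = 160·exp(-2·t) y sustituyendo t = log(2)/2, encontramos s = 80.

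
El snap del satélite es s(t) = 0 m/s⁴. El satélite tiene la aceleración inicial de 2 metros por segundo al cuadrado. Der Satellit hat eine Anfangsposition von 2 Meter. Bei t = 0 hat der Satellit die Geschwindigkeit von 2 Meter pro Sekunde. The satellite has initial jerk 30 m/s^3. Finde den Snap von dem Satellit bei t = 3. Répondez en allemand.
Wir haben den Snap s(t) = 0. Durch Einsetzen von t = 3: s(3) = 0.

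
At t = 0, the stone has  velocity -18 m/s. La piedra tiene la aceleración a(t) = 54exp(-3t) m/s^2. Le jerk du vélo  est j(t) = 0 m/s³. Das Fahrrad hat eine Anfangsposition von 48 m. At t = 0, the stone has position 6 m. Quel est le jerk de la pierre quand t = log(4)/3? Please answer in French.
En partant de l'accélération a(t) = 54·exp(-3·t), nous prenons 1 dérivée. En prenant d/dt de a(t), nous trouvons j(t) = -162·exp(-3·t). En utilisant j(t) = -162·exp(-3·t) et en substituant t = log(4)/3, nous trouvons j = -81/2.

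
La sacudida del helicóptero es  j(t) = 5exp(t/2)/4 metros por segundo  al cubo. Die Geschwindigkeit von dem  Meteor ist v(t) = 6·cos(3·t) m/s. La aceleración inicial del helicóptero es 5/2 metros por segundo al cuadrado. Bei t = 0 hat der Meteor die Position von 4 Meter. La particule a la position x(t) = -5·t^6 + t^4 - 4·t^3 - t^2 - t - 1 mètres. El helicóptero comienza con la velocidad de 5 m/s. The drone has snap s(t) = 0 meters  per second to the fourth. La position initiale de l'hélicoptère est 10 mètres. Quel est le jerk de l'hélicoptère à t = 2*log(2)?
De l'équation du jerk j(t) = 5·exp(t/2)/4, nous substituons t = 2*log(2) pour obtenir j = 5/2.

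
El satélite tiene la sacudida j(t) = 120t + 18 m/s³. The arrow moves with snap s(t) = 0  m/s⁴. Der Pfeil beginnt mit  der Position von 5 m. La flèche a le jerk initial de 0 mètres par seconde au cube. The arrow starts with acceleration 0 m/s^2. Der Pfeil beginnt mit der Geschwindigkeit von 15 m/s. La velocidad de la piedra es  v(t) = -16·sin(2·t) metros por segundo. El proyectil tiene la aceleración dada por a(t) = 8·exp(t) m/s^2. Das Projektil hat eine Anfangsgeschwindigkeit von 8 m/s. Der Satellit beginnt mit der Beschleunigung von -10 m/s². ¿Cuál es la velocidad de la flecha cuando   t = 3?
Necesitamos integrar nuestra ecuación del snap s(t) = 0 3 veces. La antiderivada del snap, con j(0) = 0, da la sacudida: j(t) = 0. La antiderivada de la sacudida es la aceleración. Usando a(0) = 0, obtenemos a(t) = 0. La integral de la aceleración es la velocidad. Usando v(0) = 15, obtenemos v(t) = 15. De la ecuación de la velocidad v(t) = 15, sustituimos t = 3 para obtener v = 15.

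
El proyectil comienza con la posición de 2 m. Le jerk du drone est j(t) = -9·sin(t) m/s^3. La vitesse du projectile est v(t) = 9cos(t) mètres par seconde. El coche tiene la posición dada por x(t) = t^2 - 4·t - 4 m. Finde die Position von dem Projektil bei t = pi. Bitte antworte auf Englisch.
Starting from velocity v(t) = 9·cos(t), we take 1 integral. Integrating velocity and using the initial condition x(0) = 2, we get x(t) = 9·sin(t) + 2. We have position x(t) = 9·sin(t) + 2. Substituting t = pi: x(pi) = 2.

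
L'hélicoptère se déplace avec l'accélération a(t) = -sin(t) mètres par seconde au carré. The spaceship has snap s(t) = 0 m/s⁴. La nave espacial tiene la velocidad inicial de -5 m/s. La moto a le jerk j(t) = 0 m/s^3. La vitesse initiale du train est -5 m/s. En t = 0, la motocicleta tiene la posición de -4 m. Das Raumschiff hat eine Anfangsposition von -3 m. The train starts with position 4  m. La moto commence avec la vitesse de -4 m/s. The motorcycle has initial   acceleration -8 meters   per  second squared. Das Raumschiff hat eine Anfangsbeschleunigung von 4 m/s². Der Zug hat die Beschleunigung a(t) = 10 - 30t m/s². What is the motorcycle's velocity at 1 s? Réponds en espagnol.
Para resolver esto, necesitamos tomar 2 integrales de nuestra ecuación de la sacudida j(t) = 0. Integrando la sacudida y usando la condición inicial a(0) = -8, obtenemos a(t) = -8. Tomando ∫a(t)dt y aplicando v(0) = -4, encontramos v(t) = -8·t - 4. De la ecuación de la velocidad v(t) = -8·t - 4, sustituimos t = 1 para obtener v = -12.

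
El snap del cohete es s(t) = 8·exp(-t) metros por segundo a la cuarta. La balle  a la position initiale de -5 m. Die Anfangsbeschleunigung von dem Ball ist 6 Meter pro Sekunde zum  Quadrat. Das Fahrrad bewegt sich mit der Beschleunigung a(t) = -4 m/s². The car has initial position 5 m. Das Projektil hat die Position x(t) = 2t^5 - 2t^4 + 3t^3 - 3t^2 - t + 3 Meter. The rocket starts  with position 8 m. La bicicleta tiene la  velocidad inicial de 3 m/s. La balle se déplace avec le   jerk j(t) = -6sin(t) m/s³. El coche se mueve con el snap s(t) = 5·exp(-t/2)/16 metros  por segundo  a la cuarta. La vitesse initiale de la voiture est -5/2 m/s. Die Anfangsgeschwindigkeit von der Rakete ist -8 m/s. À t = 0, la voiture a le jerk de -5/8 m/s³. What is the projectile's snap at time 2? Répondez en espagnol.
Debemos derivar nuestra ecuación de la posición x(t) = 2·t^5 - 2·t^4 + 3·t^3 - 3·t^2 - t + 3 4 veces. La derivada de la posición da la velocidad: v(t) = 10·t^4 - 8·t^3 + 9·t^2 - 6·t - 1. La derivada de la velocidad da la aceleración: a(t) = 40·t^3 - 24·t^2 + 18·t - 6. Derivando la aceleración, obtenemos la sacudida: j(t) = 120·t^2 - 48·t + 18. La derivada de la sacudida da el snap: s(t) = 240·t - 48. Tenemos el snap s(t) = 240·t - 48. Sustituyendo t = 2: s(2) = 432.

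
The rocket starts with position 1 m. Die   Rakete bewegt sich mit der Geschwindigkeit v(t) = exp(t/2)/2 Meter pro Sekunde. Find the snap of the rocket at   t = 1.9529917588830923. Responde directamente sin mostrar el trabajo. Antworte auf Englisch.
s(1.9529917588830923) = 0.165946000324274.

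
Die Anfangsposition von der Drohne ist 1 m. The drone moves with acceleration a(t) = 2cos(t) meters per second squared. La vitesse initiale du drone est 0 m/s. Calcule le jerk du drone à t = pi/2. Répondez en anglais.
We must differentiate our acceleration equation a(t) = 2·cos(t) 1 time. The derivative of acceleration gives jerk: j(t) = -2·sin(t). Using j(t) = -2·sin(t) and substituting t = pi/2, we find j = -2.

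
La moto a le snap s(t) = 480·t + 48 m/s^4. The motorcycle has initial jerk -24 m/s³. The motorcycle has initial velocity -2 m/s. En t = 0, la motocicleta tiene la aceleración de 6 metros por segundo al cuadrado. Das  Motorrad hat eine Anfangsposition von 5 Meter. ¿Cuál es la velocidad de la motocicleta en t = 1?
Debemos encontrar la integral de nuestra ecuación del snap s(t) = 480·t + 48 3 veces. La integral del snap, con j(0) = -24, da la sacudida: j(t) = 240·t^2 + 48·t - 24. Tomando ∫j(t)dt y aplicando a(0) = 6, encontramos a(t) = 80·t^3 + 24·t^2 - 24·t + 6. Integrando la aceleración y usando la condición inicial v(0) = -2, obtenemos v(t) = 20·t^4 + 8·t^3 - 12·t^2 + 6·t - 2. Tenemos la velocidad v(t) = 20·t^4 + 8·t^3 - 12·t^2 + 6·t - 2. Sustituyendo t = 1: v(1) = 20.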